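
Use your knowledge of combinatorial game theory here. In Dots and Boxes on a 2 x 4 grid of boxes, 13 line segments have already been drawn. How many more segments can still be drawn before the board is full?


Grid: 2 x 4 boxes, i.e. 3 rows and 5 columns of dots.
Horizontal edges: (rows + 1) * cols = 3 * 4 = 12
Vertical edges: rows * (cols + 1) = 2 * 5 = 10
Total edges: 12 + 10 = 22
Edges drawn: 13
Remaining: 22 - 13 = 9

9


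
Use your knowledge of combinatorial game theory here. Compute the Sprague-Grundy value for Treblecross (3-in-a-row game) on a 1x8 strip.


Treblecross: place X on empty cells; 3-in-a-row wins.
Playing within two cells of an existing X lets the opponent win at once, so sensible play treats the cells i-2..i+2 around each X as dead. The player left with no safe cell loses, so this is a normal-play take-away game on strips of safe cells.
Placing X at cell i (0-indexed) of a strip of k safe cells leaves independent strips of sizes max(0, i-2) and max(0, k-i-3). Hence G(k) = mex{ G(max(0,i-2)) XOR G(max(0,k-i-3)) : 0 <= i < k }, with G(0) = 0.
G(1): splits (0,0):0^0=0 -> mex({0}) = 1
G(2): splits (0,0):0^0=0 -> mex({0}) = 1
G(3): splits (0,0):0^0=0 -> mex({0}) = 1
G(4): splits (0,1):0^1=1 (0,0):0^0=0 -> mex({0, 1}) = 2
G(5): splits (0,2):0^1=1 (0,1):0^1=1 (0,0):0^0=0 -> mex({0, 1}) = 2
G(6) = mex({1}) = 0
G(7) = mex({0, 1, 2}) = 3
G(8) = mex({0, 1, 2}) = 3
Therefore G(8) = 3.

3


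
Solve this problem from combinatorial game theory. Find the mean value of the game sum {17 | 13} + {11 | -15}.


G1 = {17 | 13}, G2 = {11 | -15}
Each is a switch {a | b} with numbers a > b; its mean value is (a + b)/2, and mean value is additive over game sums: m(G1 + G2) = m(G1) + m(G2).
Mean of G1 = (17 + (13))/2 = 30/2 = 15
Mean of G2 = (11 + (-15))/2 = -4/2 = -2
Mean of G1 + G2 = 15 + -2 = 13

13


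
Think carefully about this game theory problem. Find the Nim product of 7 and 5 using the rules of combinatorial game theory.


Nim multiplication is bilinear over XOR: (u XOR v) * w = (u*w) XOR (v*w).
So we split each operand into its bit components and XOR the pairwise Nim products.
7 = 1 + 2 + 4 (as XOR of powers of 2).
5 = 1 + 4 (as XOR of powers of 2).
Using the standard Nim-product table on single bits:
  2*2 = 3,   2*4 = 8,   2*8 = 12,
  4*4 = 6,   4*8 = 11,  8*8 = 13,
and  1*x = x (identity), k*l = l*k (commutative).
Pairwise Nim products:
  1 * 1 = 1
  1 * 4 = 4
  2 * 1 = 2
  2 * 4 = 8
  4 * 1 = 4
  4 * 4 = 6
XOR them: 1 XOR 4 XOR 2 XOR 8 XOR 4 XOR 6 = 13.
Result: 7 * 5 = 13 (in Nim).

13


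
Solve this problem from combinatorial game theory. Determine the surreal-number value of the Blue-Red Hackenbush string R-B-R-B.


Edges (from ground): R-B-R-B
By Berlekamp's sign-expansion rule, a Blue-Red Hackenbush stalk has the value of the surreal number whose sign sequence is the edge sequence with B -> + and R -> -.
Sign sequence: -+-+
Trace the sign expansion in the surreal number tree, starting from 0:
Edge 1: R (sign -) -> bounds (-inf, 0), value = -1
Edge 2: B (sign +) -> bounds (-1, 0), value = -1/2
Edge 3: R (sign -) -> bounds (-1, -1/2), value = -3/4
Edge 4: B (sign +) -> bounds (-3/4, -1/2), value = -5/8
Game value = -5/8

-5/8


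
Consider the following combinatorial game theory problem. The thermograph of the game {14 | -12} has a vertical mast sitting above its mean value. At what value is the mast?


Game = {14 | -12}, a switch {a | b} with numbers a > b.
Its thermograph has left wall a - t and right wall b + t, which meet at t = (a - b)/2, where both equal (a + b)/2. So the mast (mean value) is at (a + b)/2.
Mean = (14 + (-12))/2 = 2/2 = 1

1


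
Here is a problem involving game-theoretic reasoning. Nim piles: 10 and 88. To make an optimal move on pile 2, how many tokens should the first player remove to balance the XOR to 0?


Piles: 10 and 88
Current XOR: 10 XOR 88 = 82 (non-zero, so this is an N-position).
To make the XOR zero, we need to find a move that balances the piles.
For pile 2 (size 88): target = 88 XOR 82 = 10
We reduce pile 2 from 88 to 10.
Tokens removed: 88 - 10 = 78
Verification: 10 XOR 10 = 0

78


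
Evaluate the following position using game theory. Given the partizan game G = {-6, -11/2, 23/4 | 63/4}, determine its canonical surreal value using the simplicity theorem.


Left options: {-6, -11/2, 23/4}, max = 23/4
Right options: {63/4}, min = 63/4
All options are numbers and max(Left) < min(Right), so by the simplicity theorem the value is the simplest (earliest-born) number strictly between 23/4 and 63/4.
Integers 6 through 15 all lie strictly between 23/4 and 63/4.
Among integers, the simplest (lowest birthday = smallest |n|; 0 is born on day 0, +-n on day n) is 6.
No non-integer in the interval can be simpler: if x is a non-integer in the interval, then floor(x) or ceil(x) also lies in the interval (the interval contains an integer), and both are proper prefixes of x's sign expansion, i.e. born earlier. So the game value is 6.
Game value = 6

6


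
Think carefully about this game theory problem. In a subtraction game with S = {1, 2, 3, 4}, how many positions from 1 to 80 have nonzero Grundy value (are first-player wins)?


Subtraction set S = {1, 2, 3, 4}, so G(n) = n mod 5.
G(n) = 0 when n is a multiple of 5.
Multiples of 5 in [1, 80]: 16
N-positions (nonzero Grundy) = 80 - 16 = 64

64


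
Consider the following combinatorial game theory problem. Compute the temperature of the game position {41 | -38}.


The game is {41 | -38}, a switch {a | b} with numbers a > b.
Cooling {a | b} by t gives {a - t | b + t}, which stops being hot when a - t = b + t, i.e. at t = (a - b)/2. So the temperature of a switch is (a - b)/2.
Temperature = (Left option - Right option) / 2
= (41 - (-38)) / 2
= 79 / 2
= 79/2

79/2


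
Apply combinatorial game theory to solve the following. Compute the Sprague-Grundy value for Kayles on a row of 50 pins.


Kayles: a move removes 1 or 2 adjacent pins from a contiguous row.
Removing pins from a row of k leaves two independent rows (a, b) with a + b = k - 1 (one pin) or a + b = k - 2 (two pins); an end removal gives a = 0.
By Sprague-Grundy, G(k) = mex{ G(a) XOR G(b) } over all these splits. G(0) = 0.
G(1): splits (0,0):0^0=0 -> mex({0}) = 1
G(2): splits (0,1):0^1=1 (0,0):0^0=0 -> mex({0, 1}) = 2
G(3): splits (0,2):0^2=2 (1,1):1^1=0 (0,1):0^1=1 -> mex({0, 1, 2}) = 3
G(4): splits (0,3):0^3=3 (1,2):1^2=3 (0,2):0^2=2 (1,1):1^1=0 -> mex({0, 2, 3}) = 1
G(5): splits (0,4):0^1=1 (1,3):1^3=2 (2,2):2^2=0 (0,3):0^3=3 (1,2):1^2=3 -> mex({0, 1, 2, 3}) = 4
G(6) = mex({0, 1, 2, 4}) = 3
G(7) = mex({0, 1, 3, 4, 5}) = 2
G(8) = mex({0, 2, 3, 5, 6}) = 1
G(9) = mex({0, 1, 2, 3, 6, 7}) = 4
G(10) = mex({0, 1, 3, 4, 5, 7}) = 2
G(11) = mex({0, 1, 2, 3, 4, 5}) = 6
G(12) = mex({0, 1, 2, 3, 5, 6, 7}) = 4
G(13) = mex({0, 2, 3, 4, 6, 7}) = 1
G(14) = mex({0, 1, 4, 5, 6, 7}) = 2
G(15) = mex({0, 1, 2, 3, 4, 5, 6}) = 7
G(16) = mex({0, 2, 3, 5, 6, 7}) = 1
G(17) = mex({0, 1, 2, 3, 5, 6, 7}) = 4
G(18) = mex({0, 1, 2, 4, 5, 6}) = 3
G(19) = mex({0, 1, 3, 4, 5, 7}) = 2
G(20) = mex({0, 2, 3, 4, 5, 6, 7}) = 1
G(21) = mex({0, 1, 2, 3, 5, 6, 7}) = 4
G(22) = mex({0, 1, 2, 3, 4, 5, 7}) = 6
G(23) = mex({0, 1, 2, 3, 4, 5, 6}) = 7
G(24) = mex({0, 1, 2, 3, 5, 6, 7}) = 4
G(25) = mex({0, 2, 3, 4, 6, 7}) = 1
G(26) = mex({0, 1, 3, 4, 5, 6, 7}) = 2
G(27) = mex({0, 1, 2, 3, 4, 5, 6, 7}) = 8
G(28) = mex({0, 1, 2, 3, 4, 6, 7, 8}) = 5
G(29) = mex({0, 1, 2, 3, 5, 6, 7, 8, 9}) = 4
G(30) = mex({0, 1, 2, 3, 4, 5, 6, 9, 10}) = 7
G(31) = mex({0, 1, 3, 4, 5, 7, 10, 11}) = 2
G(32) = mex({0, 2, 3, 4, 5, 6, 7, 9, 11}) = 1
G(33) = mex({0, 1, 2, 3, 4, 5, 6, 7, 9, 12}) = 8
G(34) = mex({0, 1, 2, 3, 4, 5, 7, 8, 11, 12}) = 6
G(35) = mex({0, 1, 2, 3, 4, 5, 6, 8, 9, 10, 11}) = 7
G(36) = mex({0, 1, 2, 3, 5, 6, 7, 9, 10}) = 4
G(37) = mex({0, 2, 3, 4, 6, 7, 9, 10, 11, 12}) = 1
G(38) = mex({0, 1, 3, 4, 5, 6, 7, 9, 10, 11, 12}) = 2
G(39) = mex({0, 1, 2, 4, 5, 6, 7, 9, 10, 12, 14}) = 3
G(40) = mex({0, 2, 3, 4, 6, 7, 11, 12, 14}) = 1
G(41) = mex({0, 1, 2, 3, 5, 6, 7, 9, 10, 11, 12}) = 4
G(42) = mex({0, 1, 2, 3, 4, 5, 6, 9, 10}) = 7
G(43) = mex({0, 1, 3, 4, 5, 7, 9, 10, 12, 15}) = 2
G(44) = mex({0, 2, 3, 4, 5, 6, 7, 9, 10, 12, 15}) = 1
G(45) = mex({0, 1, 2, 3, 4, 5, 6, 7, 9, 10, 12, 14}) = 8
G(46) = mex({0, 1, 3, 4, 5, 7, 8, 11, 12, 14}) = 2
G(47) = mex({0, 1, 2, 3, 4, 5, 6, 8, 9, 10, 11, 12}) = 7
G(48) = mex({0, 1, 2, 3, 5, 6, 7, 9, 10}) = 4
G(49) = mex({0, 2, 3, 4, 6, 7, 9, 10, 11, 12, 15}) = 1
G(50) = mex({0, 1, 4, 5, 6, 7, 9, 11, 12, 14, 15}) = 2
Therefore G(50) = 2.

2


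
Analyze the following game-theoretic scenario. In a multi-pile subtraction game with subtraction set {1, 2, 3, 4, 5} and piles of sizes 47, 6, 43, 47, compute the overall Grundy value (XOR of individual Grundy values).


Subtraction set: {1, 2, 3, 4, 5}
For this subtraction set, G(n) = n mod 6 (period = max + 1 = 6).
Pile 1 (size 47): G(47) = 47 mod 6 = 5
Pile 2 (size 6): G(6) = 6 mod 6 = 0
Pile 3 (size 43): G(43) = 43 mod 6 = 1
Pile 4 (size 47): G(47) = 47 mod 6 = 5
Total Grundy value = XOR of all: 5 XOR 0 XOR 1 XOR 5 = 1

1


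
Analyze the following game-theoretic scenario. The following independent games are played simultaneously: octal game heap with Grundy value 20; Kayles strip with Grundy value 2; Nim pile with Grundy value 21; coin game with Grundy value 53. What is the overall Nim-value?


By the Sprague-Grundy theorem, the Grundy value of a sum of games is the XOR of individual Grundy values.
octal game heap: Grundy value = 20. Running XOR: 0 XOR 20 = 20
Kayles strip: Grundy value = 2. Running XOR: 20 XOR 2 = 22
Nim pile: Grundy value = 21. Running XOR: 22 XOR 21 = 3
coin game: Grundy value = 53. Running XOR: 3 XOR 53 = 54
The combined Grundy value is 54.

54


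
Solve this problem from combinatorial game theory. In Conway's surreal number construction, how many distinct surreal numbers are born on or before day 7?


Day 0: {|} = 0 is born. Count = 1.
Day n: the number of surreal numbers born by day n is 2^(n+1) - 1.
By day 0: 2^1 - 1 = 1
By day 1: 2^2 - 1 = 3
By day 2: 2^3 - 1 = 7
By day 3: 2^4 - 1 = 15
By day 4: 2^5 - 1 = 31
By day 5: 2^6 - 1 = 63
By day 6: 2^7 - 1 = 127
By day 7: 2^8 - 1 = 255
By day 7: 255 surreal numbers.

255


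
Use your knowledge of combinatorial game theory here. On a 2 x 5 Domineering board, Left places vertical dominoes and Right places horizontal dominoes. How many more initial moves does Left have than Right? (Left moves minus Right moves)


Board is 2 x 5 (rows x cols).
Left (vertical) placements: (rows-1) * cols = 1 * 5 = 5
Right (horizontal) placements: rows * (cols-1) = 2 * 4 = 8
Advantage = Left - Right = 5 - 8 = -3

-3


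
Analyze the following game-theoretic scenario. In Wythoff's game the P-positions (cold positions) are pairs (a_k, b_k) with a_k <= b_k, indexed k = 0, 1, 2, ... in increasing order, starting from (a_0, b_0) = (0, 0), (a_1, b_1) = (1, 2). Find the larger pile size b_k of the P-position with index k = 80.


By Wythoff's theorem, a_k = floor(k * phi) and b_k = floor(k * phi^2) = a_k + k, where phi = (1 + sqrt(5))/2 is the golden ratio.
phi = (1 + sqrt(5))/2 = 1.618034
phi^2 = phi + 1 = 2.618034
k = 80
k * phi^2 = 80 * 2.618034 = 209.442719
b_80 = floor(k * phi^2) = 209 (check: a_80 + k = 129 + 80 = 209)

209


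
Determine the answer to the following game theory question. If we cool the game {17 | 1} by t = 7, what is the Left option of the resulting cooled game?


Original game: {17 | 1} (a switch {a | b} with a > b).
Cooling by t (for t below the temperature (a - b)/2 = 8) taxes each move by t: {a | b} cooled by t is {a - t | b + t}.
Cooling amount: t = 7
Cooled Left option: 17 - 7 = 10
Cooled Right option: 1 + 7 = 8
Cooled game: {10 | 8}
Left option = 10

10


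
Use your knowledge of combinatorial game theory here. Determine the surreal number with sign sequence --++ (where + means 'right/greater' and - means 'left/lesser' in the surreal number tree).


Sign expansion: --++
Rule: track bounds (lo, hi), initially (-inf, +inf). On '+', the current value becomes lo and we move to the simplest number in (value, hi): value + 1 if hi = +inf, otherwise the midpoint (value + hi)/2. On '-', the current value becomes hi and we move to value - 1 if lo = -inf, otherwise the midpoint (lo + value)/2.
Start at 0.
Step 1: sign = -, move left. Bounds: (-inf, 0). Value = -1
Step 2: sign = -, move left. Bounds: (-inf, -1). Value = -2
Step 3: sign = +, move right. Bounds: (-2, -1). Value = -3/2
Step 4: sign = +, move right. Bounds: (-3/2, -1). Value = -5/4
The surreal number with sign expansion --++ is -5/4.

-5/4


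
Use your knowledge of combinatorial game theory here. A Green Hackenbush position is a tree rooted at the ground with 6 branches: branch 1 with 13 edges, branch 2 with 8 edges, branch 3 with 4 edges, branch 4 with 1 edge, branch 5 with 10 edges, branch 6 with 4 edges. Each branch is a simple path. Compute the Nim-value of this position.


The tree has 6 branches from the ground vertex.
In Green Hackenbush, the Nim-value of a simple path of length k is k.
Branch 1: length 13, Nim-value = 13
Branch 2: length 8, Nim-value = 8
Branch 3: length 4, Nim-value = 4
Branch 4: length 1, Nim-value = 1
Branch 5: length 10, Nim-value = 10
Branch 6: length 4, Nim-value = 4
Total Nim-value = XOR of all branch values:
0 XOR 13 = 13
13 XOR 8 = 5
5 XOR 4 = 1
1 XOR 1 = 0
0 XOR 10 = 10
10 XOR 4 = 14
Nim-value of the tree = 14

14


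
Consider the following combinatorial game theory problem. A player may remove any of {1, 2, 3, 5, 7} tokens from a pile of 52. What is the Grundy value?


The subtraction set is S = {1, 2, 3, 5, 7}.
G(k) = mex{ G(k - s) : s in S, s <= k }. We compute iteratively: G(0) = 0.
G(1) = mex({0}) = 1
G(2) = mex({0, 1}) = 2
G(3) = mex({0, 1, 2}) = 3
G(4) = mex({1, 2, 3}) = 0
G(5) = mex({0, 2, 3}) = 1
G(6) = mex({0, 1, 3}) = 2
G(7) = mex({0, 1, 2}) = 3
G(8) = mex({1, 2, 3}) = 0
G(9) = mex({0, 2, 3}) = 1
G(10) = mex({0, 1, 3}) = 2
Observe that G(4)..G(10) = 0, 1, 2, 3, 0, 1, 2 repeats G(0)..G(6) = 0, 1, 2, 3, 0, 1, 2.
For k >= max(S) = 7, G(k) is determined by the previous 7 values G(k-7)..G(k-1); a window of 7 consecutive values has recurred shifted by 4, so by induction G(k + 4) = G(k) for all k >= 0: the sequence is periodic from the start with period 4.
One period: G(0..3) = 0, 1, 2, 3.
52 mod 4 = 0, so G(52) = G(0) = 0.

0


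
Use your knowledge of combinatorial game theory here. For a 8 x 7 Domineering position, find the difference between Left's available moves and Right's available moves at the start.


Board is 8 x 7 (rows x cols).
Left (vertical) placements: (rows-1) * cols = 7 * 7 = 49
Right (horizontal) placements: rows * (cols-1) = 8 * 6 = 48
Advantage = Left - Right = 49 - 48 = 1

1


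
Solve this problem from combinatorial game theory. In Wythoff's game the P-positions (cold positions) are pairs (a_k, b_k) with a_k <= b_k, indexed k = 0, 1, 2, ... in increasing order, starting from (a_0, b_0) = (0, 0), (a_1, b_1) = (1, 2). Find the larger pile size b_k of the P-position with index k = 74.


By Wythoff's theorem, a_k = floor(k * phi) and b_k = floor(k * phi^2) = a_k + k, where phi = (1 + sqrt(5))/2 is the golden ratio.
phi = (1 + sqrt(5))/2 = 1.618034
phi^2 = phi + 1 = 2.618034
k = 74
k * phi^2 = 74 * 2.618034 = 193.734515
b_74 = floor(k * phi^2) = 193 (check: a_74 + k = 119 + 74 = 193)

193


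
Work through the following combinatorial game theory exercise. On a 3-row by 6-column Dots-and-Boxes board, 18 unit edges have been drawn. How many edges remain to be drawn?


Grid: 3 x 6 boxes, i.e. 4 rows and 7 columns of dots.
Horizontal edges: (rows + 1) * cols = 4 * 6 = 24
Vertical edges: rows * (cols + 1) = 3 * 7 = 21
Total edges: 24 + 21 = 45
Edges drawn: 18
Remaining: 45 - 18 = 27

27


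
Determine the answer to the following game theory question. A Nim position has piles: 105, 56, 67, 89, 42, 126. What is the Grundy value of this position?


We need the XOR (exclusive or) of all pile sizes.
After XOR-ing pile 1 (size 105): 0 XOR 105 = 105
After XOR-ing pile 2 (size 56): 105 XOR 56 = 81
After XOR-ing pile 3 (size 67): 81 XOR 67 = 18
After XOR-ing pile 4 (size 89): 18 XOR 89 = 75
After XOR-ing pile 5 (size 42): 75 XOR 42 = 97
After XOR-ing pile 6 (size 126): 97 XOR 126 = 31
The Nim-value of this position is 31.

31


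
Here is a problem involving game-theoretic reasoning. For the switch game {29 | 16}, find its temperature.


The game is {29 | 16}, a switch {a | b} with numbers a > b.
Cooling {a | b} by t gives {a - t | b + t}, which stops being hot when a - t = b + t, i.e. at t = (a - b)/2. So the temperature of a switch is (a - b)/2.
Temperature = (Left option - Right option) / 2
= (29 - (16)) / 2
= 13 / 2
= 13/2

13/2


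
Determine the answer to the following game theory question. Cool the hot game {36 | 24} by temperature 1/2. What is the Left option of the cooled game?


Original game: {36 | 24} (a switch {a | b} with a > b).
Cooling by t (for t below the temperature (a - b)/2 = 6) taxes each move by t: {a | b} cooled by t is {a - t | b + t}.
Cooling amount: t = 1/2
Cooled Left option: 36 - 1/2 = 71/2
Cooled Right option: 24 + 1/2 = 49/2
Cooled game: {71/2 | 49/2}
Left option = 71/2

71/2


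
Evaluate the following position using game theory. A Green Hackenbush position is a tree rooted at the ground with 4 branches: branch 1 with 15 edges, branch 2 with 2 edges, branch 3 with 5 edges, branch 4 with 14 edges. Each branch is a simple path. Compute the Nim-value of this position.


The tree has 4 branches from the ground vertex.
In Green Hackenbush, the Nim-value of a simple path of length k is k.
Branch 1: length 15, Nim-value = 15
Branch 2: length 2, Nim-value = 2
Branch 3: length 5, Nim-value = 5
Branch 4: length 14, Nim-value = 14
Total Nim-value = XOR of all branch values:
0 XOR 15 = 15
15 XOR 2 = 13
13 XOR 5 = 8
8 XOR 14 = 6
Nim-value of the tree = 6

6


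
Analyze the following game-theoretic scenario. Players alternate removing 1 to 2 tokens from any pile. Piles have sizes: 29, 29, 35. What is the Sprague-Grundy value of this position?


Subtraction set: {1, 2}
For this subtraction set, G(n) = n mod 3 (period = max + 1 = 3).
Pile 1 (size 29): G(29) = 29 mod 3 = 2
Pile 2 (size 29): G(29) = 29 mod 3 = 2
Pile 3 (size 35): G(35) = 35 mod 3 = 2
Total Grundy value = XOR of all: 2 XOR 2 XOR 2 = 2

2


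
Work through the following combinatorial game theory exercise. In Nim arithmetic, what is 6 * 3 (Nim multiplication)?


Nim multiplication is bilinear over XOR: (u XOR v) * w = (u*w) XOR (v*w).
So we split each operand into its bit components and XOR the pairwise Nim products.
6 = 2 + 4 (as XOR of powers of 2).
3 = 1 + 2 (as XOR of powers of 2).
Using the standard Nim-product table on single bits:
  2*2 = 3,   2*4 = 8,   2*8 = 12,
  4*4 = 6,   4*8 = 11,  8*8 = 13,
and  1*x = x (identity), k*l = l*k (commutative).
Pairwise Nim products:
  2 * 1 = 2
  2 * 2 = 3
  4 * 1 = 4
  4 * 2 = 8
XOR them: 2 XOR 3 XOR 4 XOR 8 = 13.
Result: 6 * 3 = 13 (in Nim).

13


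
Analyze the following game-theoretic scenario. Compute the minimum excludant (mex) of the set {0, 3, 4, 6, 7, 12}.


Set = {0, 3, 4, 6, 7, 12}
0 is in the set.
1 is NOT in the set. This is the mex.
mex = 1

1


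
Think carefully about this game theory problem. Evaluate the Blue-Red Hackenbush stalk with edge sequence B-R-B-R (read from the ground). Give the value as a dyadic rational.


Edges (from ground): B-R-B-R
By Berlekamp's sign-expansion rule, a Blue-Red Hackenbush stalk has the value of the surreal number whose sign sequence is the edge sequence with B -> + and R -> -.
Sign sequence: +-+-
Trace the sign expansion in the surreal number tree, starting from 0:
Edge 1: B (sign +) -> bounds (0, +inf), value = 1
Edge 2: R (sign -) -> bounds (0, 1), value = 1/2
Edge 3: B (sign +) -> bounds (1/2, 1), value = 3/4
Edge 4: R (sign -) -> bounds (1/2, 3/4), value = 5/8
Game value = 5/8

5/8


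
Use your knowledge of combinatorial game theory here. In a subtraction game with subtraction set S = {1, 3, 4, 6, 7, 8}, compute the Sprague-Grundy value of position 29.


The subtraction set is S = {1, 3, 4, 6, 7, 8}.
G(k) = mex{ G(k - s) : s in S, s <= k }. We compute iteratively: G(0) = 0.
G(1) = mex({0}) = 1
G(2) = mex({1}) = 0
G(3) = mex({0}) = 1
G(4) = mex({0, 1}) = 2
G(5) = mex({0, 1, 2}) = 3
G(6) = mex({0, 1, 3}) = 2
G(7) = mex({0, 1, 2}) = 3
G(8) = mex({0, 1, 2, 3}) = 4
G(9) = mex({0, 1, 2, 3, 4}) = 5
G(10) = mex({0, 1, 2, 3, 5}) = 4
G(11) = mex({1, 2, 3, 4}) = 0
G(12) = mex({0, 2, 3, 4, 5}) = 1
G(13) = mex({1, 2, 3, 4, 5}) = 0
G(14) = mex({0, 2, 3, 4}) = 1
G(15) = mex({0, 1, 3, 4, 5}) = 2
G(16) = mex({0, 1, 2, 4, 5}) = 3
G(17) = mex({0, 1, 3, 4, 5}) = 2
G(18) = mex({0, 1, 2, 4}) = 3
Observe that G(11)..G(18) = 0, 1, 0, 1, 2, 3, 2, 3 repeats G(0)..G(7) = 0, 1, 0, 1, 2, 3, 2, 3.
For k >= max(S) = 8, G(k) is determined by the previous 8 values G(k-8)..G(k-1); a window of 8 consecutive values has recurred shifted by 11, so by induction G(k + 11) = G(k) for all k >= 0: the sequence is periodic from the start with period 11.
One period: G(0..10) = 0, 1, 0, 1, 2, 3, 2, 3, 4, 5, 4.
29 mod 11 = 7, so G(29) = G(7) = 3.

3


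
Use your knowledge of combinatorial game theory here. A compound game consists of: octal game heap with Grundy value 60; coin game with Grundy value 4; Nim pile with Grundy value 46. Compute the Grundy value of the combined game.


By the Sprague-Grundy theorem, the Grundy value of a sum of games is the XOR of individual Grundy values.
octal game heap: Grundy value = 60. Running XOR: 0 XOR 60 = 60
coin game: Grundy value = 4. Running XOR: 60 XOR 4 = 56
Nim pile: Grundy value = 46. Running XOR: 56 XOR 46 = 22
The combined Grundy value is 22.

22


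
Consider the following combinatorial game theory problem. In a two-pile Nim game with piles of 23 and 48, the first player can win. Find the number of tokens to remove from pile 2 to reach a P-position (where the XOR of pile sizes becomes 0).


Piles: 23 and 48
Current XOR: 23 XOR 48 = 39 (non-zero, so this is an N-position).
To make the XOR zero, we need to find a move that balances the piles.
For pile 2 (size 48): target = 48 XOR 39 = 23
We reduce pile 2 from 48 to 23.
Tokens removed: 48 - 23 = 25
Verification: 23 XOR 23 = 0

25


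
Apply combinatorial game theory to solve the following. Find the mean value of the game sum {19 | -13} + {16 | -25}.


G1 = {19 | -13}, G2 = {16 | -25}
Each is a switch {a | b} with numbers a > b; its mean value is (a + b)/2, and mean value is additive over game sums: m(G1 + G2) = m(G1) + m(G2).
Mean of G1 = (19 + (-13))/2 = 6/2 = 3
Mean of G2 = (16 + (-25))/2 = -9/2 = -9/2
Mean of G1 + G2 = 3 + -9/2 = -3/2

-3/2


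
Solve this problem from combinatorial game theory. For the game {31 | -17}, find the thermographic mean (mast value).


Game = {31 | -17}, a switch {a | b} with numbers a > b.
Its thermograph has left wall a - t and right wall b + t, which meet at t = (a - b)/2, where both equal (a + b)/2. So the mast (mean value) is at (a + b)/2.
Mean = (31 + (-17))/2 = 14/2 = 7

7


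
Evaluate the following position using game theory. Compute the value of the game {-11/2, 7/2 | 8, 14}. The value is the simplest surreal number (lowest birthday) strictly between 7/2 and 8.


Left options: {-11/2, 7/2}, max = 7/2
Right options: {8, 14}, min = 8
All options are numbers and max(Left) < min(Right), so by the simplicity theorem the value is the simplest (earliest-born) number strictly between 7/2 and 8.
Integers 4 through 7 all lie strictly between 7/2 and 8.
Among integers, the simplest (lowest birthday = smallest |n|; 0 is born on day 0, +-n on day n) is 4.
No non-integer in the interval can be simpler: if x is a non-integer in the interval, then floor(x) or ceil(x) also lies in the interval (the interval contains an integer), and both are proper prefixes of x's sign expansion, i.e. born earlier. So the game value is 4.
Game value = 4

4


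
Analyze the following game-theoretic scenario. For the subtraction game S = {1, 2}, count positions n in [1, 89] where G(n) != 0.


Subtraction set S = {1, 2}, so G(n) = n mod 3.
G(n) = 0 when n is a multiple of 3.
Multiples of 3 in [1, 89]: 29
N-positions (nonzero Grundy) = 89 - 29 = 60

60


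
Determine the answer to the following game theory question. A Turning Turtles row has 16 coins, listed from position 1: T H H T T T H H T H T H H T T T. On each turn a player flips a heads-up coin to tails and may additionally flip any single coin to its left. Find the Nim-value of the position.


Coins: T H H T T T H H T H T H H T T T
Key fact: a single head at position k behaves exactly like a Nim heap of size k (turning it to T and optionally flipping a coin at j < k corresponds to moving the heap from k to j, or to 0), and heads combine as a disjunctive sum (two heads at the same place would cancel, matching j XOR j = 0). So the Nim-value is the XOR of the 1-indexed positions of the heads.
Face-up positions (1-indexed): [2, 3, 7, 8, 10, 12, 13]
XOR 0 with 2: 0 XOR 2 = 2
XOR 2 with 3: 2 XOR 3 = 1
XOR 1 with 7: 1 XOR 7 = 6
XOR 6 with 8: 6 XOR 8 = 14
XOR 14 with 10: 14 XOR 10 = 4
XOR 4 with 12: 4 XOR 12 = 8
XOR 8 with 13: 8 XOR 13 = 5
Nim-value = 5

5


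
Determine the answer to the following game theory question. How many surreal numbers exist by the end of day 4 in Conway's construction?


Day 0: {|} = 0 is born. Count = 1.
Day n: the number of surreal numbers born by day n is 2^(n+1) - 1.
By day 0: 2^1 - 1 = 1
By day 1: 2^2 - 1 = 3
By day 2: 2^3 - 1 = 7
By day 3: 2^4 - 1 = 15
By day 4: 2^5 - 1 = 31
By day 4: 31 surreal numbers.

31


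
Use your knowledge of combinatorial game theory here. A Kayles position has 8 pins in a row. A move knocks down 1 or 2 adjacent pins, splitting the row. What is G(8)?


Kayles: a move removes 1 or 2 adjacent pins from a contiguous row.
Removing pins from a row of k leaves two independent rows (a, b) with a + b = k - 1 (one pin) or a + b = k - 2 (two pins); an end removal gives a = 0.
By Sprague-Grundy, G(k) = mex{ G(a) XOR G(b) } over all these splits. G(0) = 0.
G(1): splits (0,0):0^0=0 -> mex({0}) = 1
G(2): splits (0,1):0^1=1 (0,0):0^0=0 -> mex({0, 1}) = 2
G(3): splits (0,2):0^2=2 (1,1):1^1=0 (0,1):0^1=1 -> mex({0, 1, 2}) = 3
G(4): splits (0,3):0^3=3 (1,2):1^2=3 (0,2):0^2=2 (1,1):1^1=0 -> mex({0, 2, 3}) = 1
G(5): splits (0,4):0^1=1 (1,3):1^3=2 (2,2):2^2=0 (0,3):0^3=3 (1,2):1^2=3 -> mex({0, 1, 2, 3}) = 4
G(6) = mex({0, 1, 2, 4}) = 3
G(7) = mex({0, 1, 3, 4, 5}) = 2
G(8) = mex({0, 2, 3, 5, 6}) = 1
Therefore G(8) = 1.

1


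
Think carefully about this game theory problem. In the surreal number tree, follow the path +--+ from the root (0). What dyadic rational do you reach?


Sign expansion: +--+
Rule: track bounds (lo, hi), initially (-inf, +inf). On '+', the current value becomes lo and we move to the simplest number in (value, hi): value + 1 if hi = +inf, otherwise the midpoint (value + hi)/2. On '-', the current value becomes hi and we move to value - 1 if lo = -inf, otherwise the midpoint (lo + value)/2.
Start at 0.
Step 1: sign = +, move right. Bounds: (0, +inf). Value = 1
Step 2: sign = -, move left. Bounds: (0, 1). Value = 1/2
Step 3: sign = -, move left. Bounds: (0, 1/2). Value = 1/4
Step 4: sign = +, move right. Bounds: (1/4, 1/2). Value = 3/8
The surreal number with sign expansion +--+ is 3/8.

3/8


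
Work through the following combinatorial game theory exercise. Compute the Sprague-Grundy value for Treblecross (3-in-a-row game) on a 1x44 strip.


Treblecross: place X on empty cells; 3-in-a-row wins.
Playing within two cells of an existing X lets the opponent win at once, so sensible play treats the cells i-2..i+2 around each X as dead. The player left with no safe cell loses, so this is a normal-play take-away game on strips of safe cells.
Placing X at cell i (0-indexed) of a strip of k safe cells leaves independent strips of sizes max(0, i-2) and max(0, k-i-3). Hence G(k) = mex{ G(max(0,i-2)) XOR G(max(0,k-i-3)) : 0 <= i < k }, with G(0) = 0.
G(1): splits (0,0):0^0=0 -> mex({0}) = 1
G(2): splits (0,0):0^0=0 -> mex({0}) = 1
G(3): splits (0,0):0^0=0 -> mex({0}) = 1
G(4): splits (0,1):0^1=1 (0,0):0^0=0 -> mex({0, 1}) = 2
G(5): splits (0,2):0^1=1 (0,1):0^1=1 (0,0):0^0=0 -> mex({0, 1}) = 2
G(6) = mex({1}) = 0
G(7) = mex({0, 1, 2}) = 3
G(8) = mex({0, 1, 2}) = 3
G(9) = mex({0, 2}) = 1
G(10) = mex({0, 2, 3}) = 1
G(11) = mex({0, 3}) = 1
G(12) = mex({1, 3}) = 0
G(13) = mex({0, 1, 2, 3}) = 4
G(14) = mex({0, 1, 2}) = 3
G(15) = mex({0, 1, 2}) = 3
G(16) = mex({0, 1, 2, 4}) = 3
G(17) = mex({0, 1, 3, 4}) = 2
G(18) = mex({0, 1, 3, 4}) = 2
G(19) = mex({0, 1, 3, 5}) = 2
G(20) = mex({0, 1, 2, 3, 5}) = 4
G(21) = mex({0, 1, 2, 3, 5}) = 4
G(22) = mex({1, 2, 6}) = 0
G(23) = mex({0, 1, 2, 3, 4, 6}) = 5
G(24) = mex({0, 1, 2, 3, 4}) = 5
G(25) = mex({0, 1, 3, 4, 7}) = 2
G(26) = mex({0, 1, 3, 4, 5, 7}) = 2
G(27) = mex({0, 1, 3, 5}) = 2
G(28) = mex({0, 1, 2, 5}) = 3
G(29) = mex({0, 1, 2, 4, 5, 6}) = 3
G(30) = mex({1, 2, 4, 6}) = 0
G(31) = mex({0, 1, 2, 3, 4, 6}) = 5
G(32) = mex({1, 2, 3, 4, 7}) = 0
G(33) = mex({0, 3, 7}) = 1
G(34) = mex({0, 2, 3, 5, 7}) = 1
G(35) = mex({0, 2, 3, 5, 6}) = 1
G(36) = mex({0, 1, 2, 5, 6}) = 3
G(37) = mex({0, 1, 2, 4, 5, 6}) = 3
G(38) = mex({0, 1, 2, 4}) = 3
G(39) = mex({0, 1, 2, 3, 4, 7}) = 5
G(40) = mex({0, 1, 2, 3, 4, 5, 7}) = 6
G(41) = mex({0, 1, 2, 3, 5, 7}) = 4
G(42) = mex({0, 1, 2, 3, 5, 6, 7}) = 4
G(43) = mex({0, 2, 3, 5, 6}) = 1
G(44) = mex({1, 2, 3, 4, 5, 6}) = 0
Therefore G(44) = 0.

0


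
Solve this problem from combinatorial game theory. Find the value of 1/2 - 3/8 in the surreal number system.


x = 1/2, y = 3/8
Converting to common denominator: 8
x = 4/8, y = 3/8
x - y = 1/2 - 3/8 = 1/8

1/8


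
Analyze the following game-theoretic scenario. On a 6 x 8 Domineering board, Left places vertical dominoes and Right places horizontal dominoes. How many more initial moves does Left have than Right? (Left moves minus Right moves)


Board is 6 x 8 (rows x cols).
Left (vertical) placements: (rows-1) * cols = 5 * 8 = 40
Right (horizontal) placements: rows * (cols-1) = 6 * 7 = 42
Advantage = Left - Right = 40 - 42 = -2

-2


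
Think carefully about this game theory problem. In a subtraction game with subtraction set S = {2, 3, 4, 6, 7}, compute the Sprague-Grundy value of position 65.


The subtraction set is S = {2, 3, 4, 6, 7}.
G(k) = mex{ G(k - s) : s in S, s <= k }. We compute iteratively: G(0) = 0.
G(1) = mex({}) = 0
G(2) = mex({0}) = 1
G(3) = mex({0}) = 1
G(4) = mex({0, 1}) = 2
G(5) = mex({0, 1}) = 2
G(6) = mex({0, 1, 2}) = 3
G(7) = mex({0, 1, 2}) = 3
G(8) = mex({0, 1, 2, 3}) = 4
G(9) = mex({1, 2, 3}) = 0
G(10) = mex({1, 2, 3, 4}) = 0
G(11) = mex({0, 2, 3, 4}) = 1
G(12) = mex({0, 2, 3, 4}) = 1
G(13) = mex({0, 1, 3}) = 2
G(14) = mex({0, 1, 3, 4}) = 2
G(15) = mex({0, 1, 2, 4}) = 3
Observe that G(9)..G(15) = 0, 0, 1, 1, 2, 2, 3 repeats G(0)..G(6) = 0, 0, 1, 1, 2, 2, 3.
For k >= max(S) = 7, G(k) is determined by the previous 7 values G(k-7)..G(k-1); a window of 7 consecutive values has recurred shifted by 9, so by induction G(k + 9) = G(k) for all k >= 0: the sequence is periodic from the start with period 9.
One period: G(0..8) = 0, 0, 1, 1, 2, 2, 3, 3, 4.
65 mod 9 = 2, so G(65) = G(2) = 1.

1


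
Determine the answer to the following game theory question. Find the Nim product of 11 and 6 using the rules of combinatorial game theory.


Nim multiplication is bilinear over XOR: (u XOR v) * w = (u*w) XOR (v*w).
So we split each operand into its bit components and XOR the pairwise Nim products.
11 = 1 + 2 + 8 (as XOR of powers of 2).
6 = 2 + 4 (as XOR of powers of 2).
Using the standard Nim-product table on single bits:
  2*2 = 3,   2*4 = 8,   2*8 = 12,
  4*4 = 6,   4*8 = 11,  8*8 = 13,
and  1*x = x (identity), k*l = l*k (commutative).
Pairwise Nim products:
  1 * 2 = 2
  1 * 4 = 4
  2 * 2 = 3
  2 * 4 = 8
  8 * 2 = 12
  8 * 4 = 11
XOR them: 2 XOR 4 XOR 3 XOR 8 XOR 12 XOR 11 = 10.
Result: 11 * 6 = 10 (in Nim).

10


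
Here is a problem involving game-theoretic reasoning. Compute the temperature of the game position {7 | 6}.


The game is {7 | 6}, a switch {a | b} with numbers a > b.
Cooling {a | b} by t gives {a - t | b + t}, which stops being hot when a - t = b + t, i.e. at t = (a - b)/2. So the temperature of a switch is (a - b)/2.
Temperature = (Left option - Right option) / 2
= (7 - (6)) / 2
= 1 / 2
= 1/2

1/2


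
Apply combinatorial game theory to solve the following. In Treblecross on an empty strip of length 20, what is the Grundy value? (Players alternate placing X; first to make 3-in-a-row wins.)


Treblecross: place X on empty cells; 3-in-a-row wins.
Playing within two cells of an existing X lets the opponent win at once, so sensible play treats the cells i-2..i+2 around each X as dead. The player left with no safe cell loses, so this is a normal-play take-away game on strips of safe cells.
Placing X at cell i (0-indexed) of a strip of k safe cells leaves independent strips of sizes max(0, i-2) and max(0, k-i-3). Hence G(k) = mex{ G(max(0,i-2)) XOR G(max(0,k-i-3)) : 0 <= i < k }, with G(0) = 0.
G(1): splits (0,0):0^0=0 -> mex({0}) = 1
G(2): splits (0,0):0^0=0 -> mex({0}) = 1
G(3): splits (0,0):0^0=0 -> mex({0}) = 1
G(4): splits (0,1):0^1=1 (0,0):0^0=0 -> mex({0, 1}) = 2
G(5): splits (0,2):0^1=1 (0,1):0^1=1 (0,0):0^0=0 -> mex({0, 1}) = 2
G(6) = mex({1}) = 0
G(7) = mex({0, 1, 2}) = 3
G(8) = mex({0, 1, 2}) = 3
G(9) = mex({0, 2}) = 1
G(10) = mex({0, 2, 3}) = 1
G(11) = mex({0, 3}) = 1
G(12) = mex({1, 3}) = 0
G(13) = mex({0, 1, 2, 3}) = 4
G(14) = mex({0, 1, 2}) = 3
G(15) = mex({0, 1, 2}) = 3
G(16) = mex({0, 1, 2, 4}) = 3
G(17) = mex({0, 1, 3, 4}) = 2
G(18) = mex({0, 1, 3, 4}) = 2
G(19) = mex({0, 1, 3, 5}) = 2
G(20) = mex({0, 1, 2, 3, 5}) = 4
Therefore G(20) = 4.

4


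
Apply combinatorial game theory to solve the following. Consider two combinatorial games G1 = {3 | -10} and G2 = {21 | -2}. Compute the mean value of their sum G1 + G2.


G1 = {3 | -10}, G2 = {21 | -2}
Each is a switch {a | b} with numbers a > b; its mean value is (a + b)/2, and mean value is additive over game sums: m(G1 + G2) = m(G1) + m(G2).
Mean of G1 = (3 + (-10))/2 = -7/2 = -7/2
Mean of G2 = (21 + (-2))/2 = 19/2 = 19/2
Mean of G1 + G2 = -7/2 + 19/2 = 6

6


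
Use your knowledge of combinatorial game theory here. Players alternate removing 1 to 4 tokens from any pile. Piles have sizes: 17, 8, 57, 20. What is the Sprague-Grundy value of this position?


Subtraction set: {1, 2, 3, 4}
For this subtraction set, G(n) = n mod 5 (period = max + 1 = 5).
Pile 1 (size 17): G(17) = 17 mod 5 = 2
Pile 2 (size 8): G(8) = 8 mod 5 = 3
Pile 3 (size 57): G(57) = 57 mod 5 = 2
Pile 4 (size 20): G(20) = 20 mod 5 = 0
Total Grundy value = XOR of all: 2 XOR 3 XOR 2 XOR 0 = 3

3


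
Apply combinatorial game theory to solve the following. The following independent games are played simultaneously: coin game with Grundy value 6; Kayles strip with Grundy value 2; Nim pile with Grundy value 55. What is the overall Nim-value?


By the Sprague-Grundy theorem, the Grundy value of a sum of games is the XOR of individual Grundy values.
coin game: Grundy value = 6. Running XOR: 0 XOR 6 = 6
Kayles strip: Grundy value = 2. Running XOR: 6 XOR 2 = 4
Nim pile: Grundy value = 55. Running XOR: 4 XOR 55 = 51
The combined Grundy value is 51.

51


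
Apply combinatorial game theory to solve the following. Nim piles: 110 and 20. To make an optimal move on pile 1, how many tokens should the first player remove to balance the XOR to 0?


Piles: 110 and 20
Current XOR: 110 XOR 20 = 122 (non-zero, so this is an N-position).
To make the XOR zero, we need to find a move that balances the piles.
For pile 1 (size 110): target = 110 XOR 122 = 20
We reduce pile 1 from 110 to 20.
Tokens removed: 110 - 20 = 90
Verification: 20 XOR 20 = 0

90


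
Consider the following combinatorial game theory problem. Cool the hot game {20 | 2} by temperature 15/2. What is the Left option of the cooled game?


Original game: {20 | 2} (a switch {a | b} with a > b).
Cooling by t (for t below the temperature (a - b)/2 = 9) taxes each move by t: {a | b} cooled by t is {a - t | b + t}.
Cooling amount: t = 15/2
Cooled Left option: 20 - 15/2 = 25/2
Cooled Right option: 2 + 15/2 = 19/2
Cooled game: {25/2 | 19/2}
Left option = 25/2

25/2


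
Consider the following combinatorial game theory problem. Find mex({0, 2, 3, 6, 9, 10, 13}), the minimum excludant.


Set = {0, 2, 3, 6, 9, 10, 13}
0 is in the set.
1 is NOT in the set. This is the mex.
mex = 1

1


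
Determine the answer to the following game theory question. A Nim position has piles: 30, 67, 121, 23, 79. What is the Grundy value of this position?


We need the XOR (exclusive or) of all pile sizes.
After XOR-ing pile 1 (size 30): 0 XOR 30 = 30
After XOR-ing pile 2 (size 67): 30 XOR 67 = 93
After XOR-ing pile 3 (size 121): 93 XOR 121 = 36
After XOR-ing pile 4 (size 23): 36 XOR 23 = 51
After XOR-ing pile 5 (size 79): 51 XOR 79 = 124
The Nim-value of this position is 124.

124


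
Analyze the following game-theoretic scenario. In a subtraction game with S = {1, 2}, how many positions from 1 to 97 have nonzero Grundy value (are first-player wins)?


Subtraction set S = {1, 2}, so G(n) = n mod 3.
G(n) = 0 when n is a multiple of 3.
Multiples of 3 in [1, 97]: 32
N-positions (nonzero Grundy) = 97 - 32 = 65

65


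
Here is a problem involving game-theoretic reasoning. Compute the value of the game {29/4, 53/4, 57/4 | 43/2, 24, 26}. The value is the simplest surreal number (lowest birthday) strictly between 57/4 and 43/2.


Left options: {29/4, 53/4, 57/4}, max = 57/4
Right options: {43/2, 24, 26}, min = 43/2
All options are numbers and max(Left) < min(Right), so by the simplicity theorem the value is the simplest (earliest-born) number strictly between 57/4 and 43/2.
Integers 15 through 21 all lie strictly between 57/4 and 43/2.
Among integers, the simplest (lowest birthday = smallest |n|; 0 is born on day 0, +-n on day n) is 15.
No non-integer in the interval can be simpler: if x is a non-integer in the interval, then floor(x) or ceil(x) also lies in the interval (the interval contains an integer), and both are proper prefixes of x's sign expansion, i.e. born earlier. So the game value is 15.
Game value = 15

15


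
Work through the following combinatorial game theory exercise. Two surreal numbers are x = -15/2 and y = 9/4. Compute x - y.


x = -15/2, y = 9/4
Converting to common denominator: 4
x = -30/4, y = 9/4
x - y = -15/2 - 9/4 = -39/4

-39/4


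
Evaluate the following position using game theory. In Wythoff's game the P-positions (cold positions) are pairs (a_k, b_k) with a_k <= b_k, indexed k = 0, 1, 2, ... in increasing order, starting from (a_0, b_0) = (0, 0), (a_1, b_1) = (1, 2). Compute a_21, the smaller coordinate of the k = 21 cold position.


By Wythoff's theorem, a_k = floor(k * phi) and b_k = floor(k * phi^2) = a_k + k, where phi = (1 + sqrt(5))/2 is the golden ratio.
phi = (1 + sqrt(5))/2 = 1.618034
k = 21
k * phi = 21 * 1.618034 = 33.978714
a_21 = floor(k * phi) = 33

33


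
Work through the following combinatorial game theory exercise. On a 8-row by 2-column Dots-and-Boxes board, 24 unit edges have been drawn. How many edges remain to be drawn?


Grid: 8 x 2 boxes, i.e. 9 rows and 3 columns of dots.
Horizontal edges: (rows + 1) * cols = 9 * 2 = 18
Vertical edges: rows * (cols + 1) = 8 * 3 = 24
Total edges: 18 + 24 = 42
Edges drawn: 24
Remaining: 42 - 24 = 18

18


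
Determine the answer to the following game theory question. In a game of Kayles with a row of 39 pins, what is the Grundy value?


Kayles: a move removes 1 or 2 adjacent pins from a contiguous row.
Removing pins from a row of k leaves two independent rows (a, b) with a + b = k - 1 (one pin) or a + b = k - 2 (two pins); an end removal gives a = 0.
By Sprague-Grundy, G(k) = mex{ G(a) XOR G(b) } over all these splits. G(0) = 0.
G(1): splits (0,0):0^0=0 -> mex({0}) = 1
G(2): splits (0,1):0^1=1 (0,0):0^0=0 -> mex({0, 1}) = 2
G(3): splits (0,2):0^2=2 (1,1):1^1=0 (0,1):0^1=1 -> mex({0, 1, 2}) = 3
G(4): splits (0,3):0^3=3 (1,2):1^2=3 (0,2):0^2=2 (1,1):1^1=0 -> mex({0, 2, 3}) = 1
G(5): splits (0,4):0^1=1 (1,3):1^3=2 (2,2):2^2=0 (0,3):0^3=3 (1,2):1^2=3 -> mex({0, 1, 2, 3}) = 4
G(6) = mex({0, 1, 2, 4}) = 3
G(7) = mex({0, 1, 3, 4, 5}) = 2
G(8) = mex({0, 2, 3, 5, 6}) = 1
G(9) = mex({0, 1, 2, 3, 6, 7}) = 4
G(10) = mex({0, 1, 3, 4, 5, 7}) = 2
G(11) = mex({0, 1, 2, 3, 4, 5}) = 6
G(12) = mex({0, 1, 2, 3, 5, 6, 7}) = 4
G(13) = mex({0, 2, 3, 4, 6, 7}) = 1
G(14) = mex({0, 1, 4, 5, 6, 7}) = 2
G(15) = mex({0, 1, 2, 3, 4, 5, 6}) = 7
G(16) = mex({0, 2, 3, 5, 6, 7}) = 1
G(17) = mex({0, 1, 2, 3, 5, 6, 7}) = 4
G(18) = mex({0, 1, 2, 4, 5, 6}) = 3
G(19) = mex({0, 1, 3, 4, 5, 7}) = 2
G(20) = mex({0, 2, 3, 4, 5, 6, 7}) = 1
G(21) = mex({0, 1, 2, 3, 5, 6, 7}) = 4
G(22) = mex({0, 1, 2, 3, 4, 5, 7}) = 6
G(23) = mex({0, 1, 2, 3, 4, 5, 6}) = 7
G(24) = mex({0, 1, 2, 3, 5, 6, 7}) = 4
G(25) = mex({0, 2, 3, 4, 6, 7}) = 1
G(26) = mex({0, 1, 3, 4, 5, 6, 7}) = 2
G(27) = mex({0, 1, 2, 3, 4, 5, 6, 7}) = 8
G(28) = mex({0, 1, 2, 3, 4, 6, 7, 8}) = 5
G(29) = mex({0, 1, 2, 3, 5, 6, 7, 8, 9}) = 4
G(30) = mex({0, 1, 2, 3, 4, 5, 6, 9, 10}) = 7
G(31) = mex({0, 1, 3, 4, 5, 7, 10, 11}) = 2
G(32) = mex({0, 2, 3, 4, 5, 6, 7, 9, 11}) = 1
G(33) = mex({0, 1, 2, 3, 4, 5, 6, 7, 9, 12}) = 8
G(34) = mex({0, 1, 2, 3, 4, 5, 7, 8, 11, 12}) = 6
G(35) = mex({0, 1, 2, 3, 4, 5, 6, 8, 9, 10, 11}) = 7
G(36) = mex({0, 1, 2, 3, 5, 6, 7, 9, 10}) = 4
G(37) = mex({0, 2, 3, 4, 6, 7, 9, 10, 11, 12}) = 1
G(38) = mex({0, 1, 3, 4, 5, 6, 7, 9, 10, 11, 12}) = 2
G(39) = mex({0, 1, 2, 4, 5, 6, 7, 9, 10, 12, 14}) = 3
Therefore G(39) = 3.

3
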